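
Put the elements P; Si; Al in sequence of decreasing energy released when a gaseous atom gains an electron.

EA tends to increase across a period and decrease down a group, though the pattern is less regular than for IE or radius.
All lie in period 3; the across-period trend (electron affinity increases left to right) applies, with the exception below.
Note the exception: Si has a higher electron affinity than P, contrary to the simple trend — adding an electron to P's half-filled 3p³ is unfavourable, so Si (3p²) has the more exothermic EA.
Approximate values (kJ/mol): Al 42, Si 134, P 72.
So from highest to lowest: Si > P > Al.

Si > P > Al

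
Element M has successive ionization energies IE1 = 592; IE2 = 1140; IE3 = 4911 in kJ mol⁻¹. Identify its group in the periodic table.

Look for the largest jump between consecutive ionization energies: IE3/IE2 ≈ 4.3, far larger than any earlier ratio.
That jump marks the point where a core electron is being removed. So the atom has 2 valence electrons.
A main-group element with 2 valence electrons is in group 2.

Group 2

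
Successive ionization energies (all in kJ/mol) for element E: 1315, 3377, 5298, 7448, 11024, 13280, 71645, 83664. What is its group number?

Group 16

Look for the largest jump between consecutive ionization energies: IE7/IE6 ≈ 5.4, far larger than any earlier ratio.
That jump marks the point where a core electron is being removed. So the atom has 6 valence electrons.
A main-group element with 6 valence electrons is in group 16.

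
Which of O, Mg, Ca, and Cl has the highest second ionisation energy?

O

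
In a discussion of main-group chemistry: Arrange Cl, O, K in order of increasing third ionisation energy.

Cl, K, O

Consider each +2 ion: Cl²⁺ still has 5 valence electrons; O²⁺ still has 4 valence electrons; K²⁺ is already 1 electron into the core.
Usually core removal costs more than valence removal, but here the competition is close: a tightly held n=2 valence electron can cost more to remove than an n=3 core electron, so the actual values have to decide it.
Valence configurations: Cl²⁺ [Ne]3s²3p³, O²⁺ [He]2s²2p².
The numbers (kJ/mol): Cl 3822, O 5300, K 4420.
So the third ionization energies run Cl < K < O.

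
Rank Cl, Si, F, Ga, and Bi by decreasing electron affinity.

Cl > F > Si > Bi > Ga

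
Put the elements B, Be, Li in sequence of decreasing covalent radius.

Li > Be > B

Li is in period 2, group 1; Be is in period 2, group 2; B is in period 2, group 13.
Radius decreases left→right (rising Z_eff, same n) and increases top→bottom (higher n).
All lie in period 2, so atomic radius increases right to left.
So from largest to smallest: Li > Be > B.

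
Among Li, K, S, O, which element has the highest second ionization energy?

IE_2 is the cost of taking one more electron from the +1 cation: Li⁺ is the bare [He] core; K⁺ is the bare [Ar] core; S⁺ still has 5 valence electrons; O⁺ still has 5 valence electrons.
Usually core removal costs more than valence removal, but here the competition is close: a tightly held n=2 valence electron can cost more to remove than an n=3 core electron, so the actual values have to decide it.
Valence configurations: S⁺ [Ne]3s²3p³, O⁺ [He]2s²2p³.
Tabulated IE_2 (kJ/mol): Li 7298, K 3052, S 2252, O 3388.
Overall IE_2 order: S < K < O < Li.

Li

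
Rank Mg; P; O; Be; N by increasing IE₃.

The third ionization energy removes an electron from the +2 ion. For each element: Mg²⁺ is the bare [Ne] core; P²⁺ still has 3 valence electrons; O²⁺ still has 4 valence electrons; Be²⁺ is the bare [He] core; N²⁺ still has 3 valence electrons.
Pulling an electron out of a noble-gas core costs far more than removing a remaining valence electron, so Mg and Be sit at the high end of IE_3.
Valence configurations: P²⁺ [Ne]3s²3p¹, O²⁺ [He]2s²2p², N²⁺ [He]2s²2p¹.
Tabulated IE_3 (kJ/mol): Mg 7733, P 2914, O 5300, Be 14849, N 4578.
Putting it together, IE_3: P < N < O < Mg < Be.

P < N < O < Mg < Be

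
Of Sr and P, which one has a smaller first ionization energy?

P is in period 3, group 15; Sr is in period 5, group 2.
First ionization energy rises across a period (greater Z_eff holds electrons more tightly) and falls down a group (valence electrons are farther from the nucleus).
Here both period and group differ, so the two effects have to be weighed against each other.
P > Sr: both effects reinforce here, so P is clearly the higher of the two.
Tabulated first ionization energy (kJ/mol): P 1012, Sr 550.
So Sr has the smaller first ionization energy (Sr < P).

Sr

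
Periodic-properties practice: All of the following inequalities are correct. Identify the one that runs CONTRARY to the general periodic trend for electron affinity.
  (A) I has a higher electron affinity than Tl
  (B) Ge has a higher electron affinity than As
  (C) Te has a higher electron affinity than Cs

(B)

The general trend: electron affinity increases across a period and decreases down a group.
(A) I (period 5, group 17) vs Tl (period 6, group 13): the stated order agrees with the simple trend.
(B) Ge (period 4, group 14) vs As (period 4, group 15): the stated order contradicts the simple trend.
(C) Te (period 5, group 16) vs Cs (period 6, group 1): the stated order agrees with the simple trend.
The exception is (B): adding an electron to As's half-filled 4p³ is unfavourable, so Ge (4p²) has the more exothermic EA.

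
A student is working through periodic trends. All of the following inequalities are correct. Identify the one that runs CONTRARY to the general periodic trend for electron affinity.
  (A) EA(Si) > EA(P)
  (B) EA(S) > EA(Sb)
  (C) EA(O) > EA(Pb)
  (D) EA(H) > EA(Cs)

The general trend: electron affinity increases across a period and decreases down a group.
(A) Si (period 3, group 14) vs P (period 3, group 15): the stated order contradicts the simple trend.
(B) S (period 3, group 16) vs Sb (period 5, group 15): the stated order agrees with the simple trend.
(C) O (period 2, group 16) vs Pb (period 6, group 14): the stated order agrees with the simple trend.
(D) H (period 1, group 1) vs Cs (period 6, group 1): the stated order agrees with the simple trend.
The exception is (A): adding an electron to P's half-filled 3p³ is unfavourable, so Si (3p²) has the more exothermic EA.

(A)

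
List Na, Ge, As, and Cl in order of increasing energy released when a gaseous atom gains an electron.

Na is in period 3, group 1; Cl is in period 3, group 17; Ge is in period 4, group 14; As is in period 4, group 15.
Adding an electron releases more energy for atoms nearer the top right (short of the noble gases).
Here both period and group differ, so the two effects have to be weighed against each other.
As > Na: the two effects oppose for this pair; the across-period effect wins (78 vs 53 kJ/mol).
Ge > As: this pair runs against the simple trend — see the exception note.
Cl > Ge: relative to Ge, both the across-period and down-group shifts push Cl's electron affinity up.
Note the exception: Ge has a higher electron affinity than As, contrary to the simple trend — adding an electron to As's half-filled 4p³ is unfavourable, so Ge (4p²) has the more exothermic EA.
Approximate values (kJ/mol): Na 53, Cl 349, Ge 119, As 78.
So from lowest to highest: Na < As < Ge < Cl.

Na < As < Ge < Cl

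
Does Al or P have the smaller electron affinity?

Al

Al is in period 3, group 13; P is in period 3, group 15.
Electron affinity generally becomes more exothermic across a period toward the halogens and less exothermic down a group.
All lie in period 3, so electron affinity increases left to right.
So Al has the smaller electron affinity (Al < P).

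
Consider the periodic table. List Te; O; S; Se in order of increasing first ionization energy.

Te < Se < S < O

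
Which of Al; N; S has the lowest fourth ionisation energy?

S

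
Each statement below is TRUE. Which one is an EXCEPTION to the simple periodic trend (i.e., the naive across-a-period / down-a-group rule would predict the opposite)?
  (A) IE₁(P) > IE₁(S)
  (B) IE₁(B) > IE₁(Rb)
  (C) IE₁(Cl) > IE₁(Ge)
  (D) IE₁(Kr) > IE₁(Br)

The general trend: IE₁ increases across a period and decreases down a group.
(A) P (period 3, group 15) vs S (period 3, group 16): the stated order contradicts the simple trend.
(B) B (period 2, group 13) vs Rb (period 5, group 1): the stated order agrees with the simple trend.
(C) Cl (period 3, group 17) vs Ge (period 4, group 14): the stated order agrees with the simple trend.
(D) Kr (period 4, group 18) vs Br (period 4, group 17): the stated order agrees with the simple trend.
The exception is (A): S (3p⁴) ionizes more easily than half-filled P (3p³) because the paired 3p electron in S is pushed out by e⁻–e⁻ repulsion.

(A)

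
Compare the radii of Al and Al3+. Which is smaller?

Forming Al3+ removes 3 electrons from Al. Fewer electrons for the same nuclear charge means less shielding and a higher Z_eff on the remaining electrons, and for main-group metals the entire outer shell is lost.
A cation is smaller than its parent atom: Al3+ < Al.

Al3+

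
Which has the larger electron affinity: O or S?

Electron affinity generally becomes more exothermic across a period toward the halogens and less exothermic down a group.
All are in group 16; the group trend (electron affinity increases up the group) applies, with the exception below.
Note the exception: S has a higher electron affinity than O, contrary to the simple trend — the compact 2p subshell of O repels the added electron more than S's larger 3p does.
Tabulated electron affinity (kJ/mol): O 141, S 200.
So S has the larger electron affinity (S > O).

S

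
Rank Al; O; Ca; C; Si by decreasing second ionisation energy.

IE_2 is the cost of taking one more electron from the +1 cation: Al⁺ still has 2 valence electrons; O⁺ still has 5 valence electrons; Ca⁺ still has 1 valence electron; C⁺ still has 3 valence electrons; Si⁺ still has 3 valence electrons.
All are still removing valence electrons, so compare the +1 ions as you would atoms: IE_2 generally rises across a period (higher Z_eff) and falls down a group (larger shell), subject to the usual subshell exceptions.
Valence configurations: Al⁺ [Ne]3s², O⁺ [He]2s²2p³, Ca⁺ [Ar]4s¹, C⁺ [He]2s²2p¹, Si⁺ [Ne]3s²3p¹.
Si⁺ loses a lone 3p electron whereas Al⁺ must break into a filled 3s² pair, so IE_2(Al) > IE_2(Si) even though Si has the higher nuclear charge.
Approximate IE_2 values (kJ/mol): Al 1817, O 3388, Ca 1145, C 2353, Si 1577.
So the second ionization energies run Ca < Si < Al < C < O.

O > C > Al > Si > Ca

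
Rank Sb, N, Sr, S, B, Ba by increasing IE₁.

Ba < Sr < B < Sb < S < N

B is in period 2, group 13; N is in period 2, group 15; S is in period 3, group 16; Sr is in period 5, group 2; Sb is in period 5, group 15; Ba is in period 6, group 2.
IE₁ increases left→right with effective nuclear charge and decreases top→bottom as the valence shell moves farther out.
These span different periods and groups, so the two trends combine.
Sr > Ba: Sr sits above Ba in group 2, so the down-group effect alone puts Sr higher.
B > Sr: both effects reinforce here, so B is clearly the higher of the two.
Sb > B: period and group pull opposite ways; the across-period shift dominates (831 vs 801 kJ/mol).
S > Sb: both effects reinforce here, so S is clearly the higher of the two.
N > S: period and group pull opposite ways; the down-group shift dominates (1402 vs 1000 kJ/mol).
Approximate values (kJ/mol): B 801, N 1402, S 1000, Sr 550, Sb 831, Ba 503.
So from lowest to highest: Ba < Sr < B < Sb < S < N.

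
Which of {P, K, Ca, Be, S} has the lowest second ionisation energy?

Ca

Consider each +1 ion: P⁺ still has 4 valence electrons; K⁺ is the bare [Ar] core; Ca⁺ still has 1 valence electron; Be⁺ still has 1 valence electron; S⁺ still has 5 valence electrons.
Breaking into a closed-shell core is much more expensive than removing a leftover valence electron — K has the largest IE_2 here.
Valence configurations: P⁺ [Ne]3s²3p², Ca⁺ [Ar]4s¹, Be⁺ [He]2s¹, S⁺ [Ne]3s²3p³.
Tabulated IE_2 (kJ/mol): P 1907, K 3052, Ca 1145, Be 1757, S 2252.
Hence IE_2: Ca < Be < P < S < K.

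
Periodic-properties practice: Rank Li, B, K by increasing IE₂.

IE_2 is the cost of taking one more electron from the +1 cation: Li⁺ is the bare [He] core; B⁺ still has 2 valence electrons; K⁺ is the bare [Ar] core.
Pulling an electron out of a noble-gas core costs far more than removing a remaining valence electron, so K and Li sit at the high end of IE_2.
Approximate IE_2 values (kJ/mol): Li 7298, B 2427, K 3052.
Hence IE_2: B < K < Li.

B, K, Li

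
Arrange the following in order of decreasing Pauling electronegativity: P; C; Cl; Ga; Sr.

C is in period 2, group 14; P is in period 3, group 15; Cl is in period 3, group 17; Ga is in period 4, group 13; Sr is in period 5, group 2.
Smaller atoms with higher effective nuclear charge are more electronegative.
These span different periods and groups, so the two trends combine.
Ga > Sr: relative to Sr, both the across-period and down-group shifts push Ga's electronegativity up.
P > Ga: both effects reinforce here, so P is clearly the higher of the two.
C > P: the two effects oppose for this pair; the down-group effect wins (2.55 vs 2.19).
Cl > C: the two effects oppose for this pair; the across-period effect wins (3.16 vs 2.55).
For reference (Pauling): C 2.55, P 2.19, Cl 3.16, Ga 1.81, Sr 0.95.
So from highest to lowest: Cl > C > P > Ga > Sr.

Cl > C > P > Ga > Sr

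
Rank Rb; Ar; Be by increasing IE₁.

Rb < Be < Ar

IE₁ increases left→right with effective nuclear charge and decreases top→bottom as the valence shell moves farther out.
Here both period and group differ, so the two effects have to be weighed against each other.
Be > Rb: relative to Rb, both the across-period and down-group shifts push Be's first ionization energy up.
Ar > Be: period and group pull opposite ways; the across-period shift dominates (1521 vs 900 kJ/mol).
Tabulated first ionization energy (kJ/mol): Be 900, Ar 1521, Rb 403.
So from lowest to highest: Rb < Be < Ar.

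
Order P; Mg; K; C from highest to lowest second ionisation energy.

The second ionization energy removes an electron from the +1 ion. For each element: P⁺ still has 4 valence electrons; Mg⁺ still has 1 valence electron; K⁺ is the bare [Ar] core; C⁺ still has 3 valence electrons.
Breaking into a closed-shell core is much more expensive than removing a leftover valence electron — K has the largest IE_2 here.
Valence configurations: P⁺ [Ne]3s²3p², Mg⁺ [Ne]3s¹, C⁺ [He]2s²2p¹.
Approximate IE_2 values (kJ/mol): P 1907, Mg 1451, K 3052, C 2353.
So the second ionization energies run Mg < P < C < K.

K > C > P > Mg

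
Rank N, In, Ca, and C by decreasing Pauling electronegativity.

N > C > In > Ca

C is in period 2, group 14; N is in period 2, group 15; Ca is in period 4, group 2; In is in period 5, group 13.
EN rises left→right (higher Z_eff, smaller atoms) and falls top→bottom (larger, more shielded atoms).
These span different periods and groups, so the two trends combine.
In > Ca: period and group pull opposite ways; the across-period shift dominates (1.78 vs 1.00).
C > In: relative to In, both the across-period and down-group shifts push C's electronegativity up.
N > C: both are in period 2; the period trend gives N the larger value.
Approximate values (Pauling): C 2.55, N 3.04, Ca 1.00, In 1.78.
So from highest to lowest: N > C > In > Ca.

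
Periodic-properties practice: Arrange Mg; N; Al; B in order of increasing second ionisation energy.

Mg < Al < B < N

IE_2 is the cost of taking one more electron from the +1 cation: Mg⁺ still has 1 valence electron; N⁺ still has 4 valence electrons; Al⁺ still has 2 valence electrons; B⁺ still has 2 valence electrons.
All are still removing valence electrons, so compare the +1 ions as you would atoms: IE_2 generally rises across a period (higher Z_eff) and falls down a group (larger shell), subject to the usual subshell exceptions.
Valence configurations: Mg⁺ [Ne]3s¹, N⁺ [He]2s²2p², Al⁺ [Ne]3s², B⁺ [He]2s².
Tabulated IE_2 (kJ/mol): Mg 1451, N 2856, Al 1817, B 2427.
Hence IE_2: Mg < Al < B < N.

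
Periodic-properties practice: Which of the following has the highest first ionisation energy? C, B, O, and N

N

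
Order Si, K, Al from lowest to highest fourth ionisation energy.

Si < K < Al

The fourth ionization energy removes an electron from the +3 ion. For each element: Si³⁺ still has 1 valence electron; K³⁺ is already 2 electrons into the core; Al³⁺ is the bare [Ne] core.
Core electrons are held far more tightly than valence electrons, so K and Al top the IE_4 order.
Approximate IE_4 values (kJ/mol): Si 4356, K 5877, Al 11577.
So the fourth ionization energies run Si < K < Al.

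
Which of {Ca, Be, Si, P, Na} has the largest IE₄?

Consider each +3 ion: Ca³⁺ is already 1 electron into the core; Be³⁺ is already 1 electron into the core; Si³⁺ still has 1 valence electron; P³⁺ still has 2 valence electrons; Na³⁺ is already 2 electrons into the core.
Breaking into a closed-shell core is much more expensive than removing a leftover valence electron — Ca, Na and Be have the largest IE_4 here.
Valence configurations: Si³⁺ [Ne]3s¹, P³⁺ [Ne]3s².
The numbers (kJ/mol): Ca 6491, Be 21007, Si 4356, P 4964, Na 9543.
Hence IE_4: Si < P < Ca < Na < Be.

Be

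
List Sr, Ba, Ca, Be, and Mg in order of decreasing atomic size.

Atomic radius shrinks across a period as nuclear charge pulls the same shell inward, and grows down a group as new shells are added.
All are in group 2, so atomic radius increases down the group.
So from largest to smallest: Ba > Sr > Ca > Mg > Be.

Ba > Sr > Ca > Mg > Be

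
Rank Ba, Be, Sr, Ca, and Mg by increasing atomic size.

Be < Mg < Ca < Sr < Ba

Be is in period 2, group 2; Mg is in period 3, group 2; Ca is in period 4, group 2; Sr is in period 5, group 2; Ba is in period 6, group 2.
Moving right in a period, electrons are added to the same shell under a stronger nuclear pull, so atoms get smaller; moving down, a new shell is opened and atoms get larger.
All are in group 2, so atomic radius increases down the group.
So from smallest to largest: Be < Mg < Ca < Sr < Ba.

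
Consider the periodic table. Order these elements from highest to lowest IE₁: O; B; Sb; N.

N > O > Sb > B

B is in period 2, group 13; N is in period 2, group 15; O is in period 2, group 16; Sb is in period 5, group 15.
Removing the outermost electron gets harder across a period and easier down a group.
These span different periods and groups, so the two trends combine.
Sb > B: period and group pull opposite ways; the across-period shift dominates (831 vs 801 kJ/mol).
O > Sb: relative to Sb, both the across-period and down-group shifts push O's first ionization energy up.
N > O: this pair runs against the simple trend — see the exception note.
Note the exception: N has a higher first ionization energy than O, contrary to the simple trend — pairing an electron in O's 2p⁴ costs repulsion energy, so O ionizes more easily than half-filled N (2p³).
Tabulated first ionization energy (kJ/mol): B 801, N 1402, O 1314, Sb 831.
So from highest to lowest: N > O > Sb > B.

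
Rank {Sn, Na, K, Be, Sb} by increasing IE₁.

Be is in period 2, group 2; Na is in period 3, group 1; K is in period 4, group 1; Sn is in period 5, group 14; Sb is in period 5, group 15.
IE₁ increases left→right with effective nuclear charge and decreases top→bottom as the valence shell moves farther out.
Neither a single period nor a single group — weigh both effects.
Na > K: they share group 1; the group trend gives Na the larger value.
Sn > Na: the two effects oppose for this pair; the across-period effect wins (709 vs 496 kJ/mol).
Sb > Sn: both are in period 5; the period trend gives Sb the larger value.
Be > Sb: the two effects oppose for this pair; the down-group effect wins (900 vs 831 kJ/mol).
For reference (kJ/mol): Be 900, Na 496, K 419, Sn 709, Sb 831.
So from lowest to highest: K < Na < Sn < Sb < Be.

K, Na, Sn, Sb, Be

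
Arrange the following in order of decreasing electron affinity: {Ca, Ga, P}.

P is in period 3, group 15; Ca is in period 4, group 2; Ga is in period 4, group 13.
Atoms with high Z_eff and room in the valence shell (especially the halogens) have the most exothermic electron affinities.
Here both period and group differ, so the two effects have to be weighed against each other.
Ga > Ca: Ga lies to the right of Ca in period 4, so the across-period effect alone puts Ga higher.
P > Ga: both effects reinforce here, so P is clearly the higher of the two.
Approximate values (kJ/mol): P 72, Ca 2, Ga 29.
So from highest to lowest: P > Ga > Ca.

P > Ga > Ca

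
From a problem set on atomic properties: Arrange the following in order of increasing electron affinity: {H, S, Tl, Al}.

Tl < Al < H < S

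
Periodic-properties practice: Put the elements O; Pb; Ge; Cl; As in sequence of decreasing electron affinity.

Cl, O, Ge, As, Pb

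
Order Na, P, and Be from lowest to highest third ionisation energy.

The third ionization energy removes an electron from the +2 ion. For each element: Na²⁺ is already 1 electron into the core; P²⁺ still has 3 valence electrons; Be²⁺ is the bare [He] core.
Pulling an electron out of a noble-gas core costs far more than removing a remaining valence electron, so Na and Be sit at the high end of IE_3.
Tabulated IE_3 (kJ/mol): Na 6910, P 2914, Be 14849.
Hence IE_3: P < Na < Be.

P < Na < Be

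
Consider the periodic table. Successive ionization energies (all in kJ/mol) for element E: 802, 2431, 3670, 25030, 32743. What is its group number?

Group 13

Look for the largest jump between consecutive ionization energies: IE4/IE3 ≈ 6.8, far larger than any earlier ratio.
That jump marks the point where a core electron is being removed. So the atom has 3 valence electrons.
A main-group element with 3 valence electrons is in group 13.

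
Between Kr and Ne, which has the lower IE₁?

Kr

First ionization energy rises across a period (greater Z_eff holds electrons more tightly) and falls down a group (valence electrons are farther from the nucleus).
All are in group 18, so first ionization energy increases up the group.
So Kr has the lower IE₁ (Kr < Ne).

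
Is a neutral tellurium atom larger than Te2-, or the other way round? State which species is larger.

Forming Te2- adds 2 electrons to Te. More electron–electron repulsion in the same shell, with unchanged nuclear charge, lets the cloud expand.
An anion is larger than its parent atom: Te2- > Te.

Te2-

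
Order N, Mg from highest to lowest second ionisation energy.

IE_2 is the cost of taking one more electron from the +1 cation: N⁺ still has 4 valence electrons; Mg⁺ still has 1 valence electron.
All are still removing valence electrons, so compare the +1 ions as you would atoms: IE_2 generally rises across a period (higher Z_eff) and falls down a group (larger shell), subject to the usual subshell exceptions.
Valence configurations: N⁺ [He]2s²2p², Mg⁺ [Ne]3s¹.
Tabulated IE_2 (kJ/mol): N 2856, Mg 1451.
Putting it together, IE_2: Mg < N.

N > Mg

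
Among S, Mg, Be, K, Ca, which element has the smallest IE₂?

IE_2 is the cost of taking one more electron from the +1 cation: S⁺ still has 5 valence electrons; Mg⁺ still has 1 valence electron; Be⁺ still has 1 valence electron; K⁺ is the bare [Ar] core; Ca⁺ still has 1 valence electron.
Breaking into a closed-shell core is much more expensive than removing a leftover valence electron — K has the largest IE_2 here.
Valence configurations: S⁺ [Ne]3s²3p³, Mg⁺ [Ne]3s¹, Be⁺ [He]2s¹, Ca⁺ [Ar]4s¹.
The numbers (kJ/mol): S 2252, Mg 1451, Be 1757, K 3052, Ca 1145.
Putting it together, IE_2: Ca < Mg < Be < S < K.

Ca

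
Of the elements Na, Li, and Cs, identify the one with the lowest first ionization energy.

Cs

Li is in period 2, group 1; Na is in period 3, group 1; Cs is in period 6, group 1.
Across a period the outer electron is held more tightly (higher IE₁); down a group it sits in a higher shell, more shielded, and comes off more easily.
All are in group 1, so first ionization energy increases up the group.
The lowest first ionization energy among these belongs to Cs.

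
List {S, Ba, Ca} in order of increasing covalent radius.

S < Ca < Ba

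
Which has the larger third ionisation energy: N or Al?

N

IE_3 is the cost of taking one more electron from the +2 cation: N²⁺ still has 3 valence electrons; Al²⁺ still has 1 valence electron.
All are still removing valence electrons, so compare the +2 ions as you would atoms: IE_3 generally rises across a period (higher Z_eff) and falls down a group (larger shell), subject to the usual subshell exceptions.
Valence configurations: N²⁺ [He]2s²2p¹, Al²⁺ [Ne]3s¹.
Approximate IE_3 values (kJ/mol): N 4578, Al 2745.
Hence IE_3: Al < N.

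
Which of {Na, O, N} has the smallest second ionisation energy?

The second ionization energy removes an electron from the +1 ion. For each element: Na⁺ is the bare [Ne] core; O⁺ still has 5 valence electrons; N⁺ still has 4 valence electrons.
Pulling an electron out of a noble-gas core costs far more than removing a remaining valence electron, so Na sits at the high end of IE_2.
Valence configurations: O⁺ [He]2s²2p³, N⁺ [He]2s²2p².
Tabulated IE_2 (kJ/mol): Na 4562, O 3388, N 2856.
Overall IE_2 order: N < O < Na.

N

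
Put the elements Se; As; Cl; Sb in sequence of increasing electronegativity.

Cl is in period 3, group 17; As is in period 4, group 15; Se is in period 4, group 16; Sb is in period 5, group 15.
Atoms toward the upper right of the periodic table pull bonding electrons most strongly.
These span different periods and groups, so the two trends combine.
As > Sb: As sits above Sb in group 15, so the down-group effect alone puts As higher.
Se > As: both are in period 4; the period trend gives Se the larger value.
Cl > Se: both effects reinforce here, so Cl is clearly the higher of the two.
Tabulated electronegativity (Pauling): Cl 3.16, As 2.18, Se 2.55, Sb 2.05.
So from lowest to highest: Sb < As < Se < Cl.

Sb, As, Se, Cl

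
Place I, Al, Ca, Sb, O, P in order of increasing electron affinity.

Ca, Al, P, Sb, O, I

Atoms with high Z_eff and room in the valence shell (especially the halogens) have the most exothermic electron affinities.
These span different periods and groups, so the two trends combine.
Al > Ca: relative to Ca, both the across-period and down-group shifts push Al's electron affinity up.
P > Al: P lies to the right of Al in period 3, so the across-period effect alone puts P higher.
Sb > P: this pair runs against the simple trend — see the exception note.
O > Sb: relative to Sb, both the across-period and down-group shifts push O's electron affinity up.
I > O: period and group pull opposite ways; the across-period shift dominates (295 vs 141 kJ/mol).
Note the exception: Sb has a higher electron affinity than P, contrary to the simple trend — both are half-filled np³, but the pairing/repulsion penalty for the added electron shrinks as the p orbitals become larger and more diffuse down the group, and for Sb that outweighs the weaker nuclear attraction.
For reference (kJ/mol): O 141, Al 42, P 72, Ca 2, Sb 103, I 295.
So from lowest to highest: Ca < Al < P < Sb < O < I.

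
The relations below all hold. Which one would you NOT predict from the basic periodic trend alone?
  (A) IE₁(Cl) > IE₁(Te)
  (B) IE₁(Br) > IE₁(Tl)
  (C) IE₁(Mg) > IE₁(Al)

The general trend: first ionisation energy increases across a period and decreases down a group.
(A) Cl (period 3, group 17) vs Te (period 5, group 16): the stated order agrees with the simple trend.
(B) Br (period 4, group 17) vs Tl (period 6, group 13): the stated order agrees with the simple trend.
(C) Mg (period 3, group 2) vs Al (period 3, group 13): the stated order contradicts the simple trend.
The exception is (C): Al's single 3p electron is easier to remove than one from Mg's filled 3s².

(C)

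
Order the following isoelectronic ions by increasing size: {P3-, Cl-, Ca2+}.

Ca2+ < Cl- < P3-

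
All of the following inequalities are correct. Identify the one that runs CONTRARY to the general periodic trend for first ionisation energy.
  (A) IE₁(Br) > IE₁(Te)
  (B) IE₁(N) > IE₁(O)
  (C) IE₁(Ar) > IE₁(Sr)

(B)

The general trend: first ionisation energy increases across a period and decreases down a group.
(A) Br (period 4, group 17) vs Te (period 5, group 16): the stated order agrees with the simple trend.
(B) N (period 2, group 15) vs O (period 2, group 16): the stated order contradicts the simple trend.
(C) Ar (period 3, group 18) vs Sr (period 5, group 2): the stated order agrees with the simple trend.
The exception is (B): pairing an electron in O's 2p⁴ costs repulsion energy, so O ionizes more easily than half-filled N (2p³).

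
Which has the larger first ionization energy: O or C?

O

Removing the outermost electron gets harder across a period and easier down a group.
All lie in period 2, so first ionization energy increases left to right.
So O has the larger first ionization energy (O > C).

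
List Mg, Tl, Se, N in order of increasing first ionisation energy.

Tl, Mg, Se, N

N is in period 2, group 15; Mg is in period 3, group 2; Se is in period 4, group 16; Tl is in period 6, group 13.
Across a period the outer electron is held more tightly (higher IE₁); down a group it sits in a higher shell, more shielded, and comes off more easily.
Here both period and group differ, so the two effects have to be weighed against each other.
Mg > Tl: the two effects oppose for this pair; the down-group effect wins (738 vs 589 kJ/mol).
Se > Mg: period and group pull opposite ways; the across-period shift dominates (941 vs 738 kJ/mol).
N > Se: the two effects oppose for this pair; the down-group effect wins (1402 vs 941 kJ/mol).
For reference (kJ/mol): N 1402, Mg 738, Se 941, Tl 589.
So from lowest to highest: Tl < Mg < Se < N.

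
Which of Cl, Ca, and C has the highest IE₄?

Ca

IE_4 is the cost of taking one more electron from the +3 cation: Cl³⁺ still has 4 valence electrons; Ca³⁺ is already 1 electron into the core; C³⁺ still has 1 valence electron.
Core electrons are held far more tightly than valence electrons, so Ca tops the IE_4 order.
Valence configurations: Cl³⁺ [Ne]3s²3p², C³⁺ [He]2s¹.
Tabulated IE_4 (kJ/mol): Cl 5159, Ca 6491, C 6223.
Overall IE_4 order: Cl < C < Ca.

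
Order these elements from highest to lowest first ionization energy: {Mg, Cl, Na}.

Na is in period 3, group 1; Mg is in period 3, group 2; Cl is in period 3, group 17.
Removing the outermost electron gets harder across a period and easier down a group.
All lie in period 3, so first ionization energy increases left to right.
So from highest to lowest: Cl > Mg > Na.

Cl, Mg, Na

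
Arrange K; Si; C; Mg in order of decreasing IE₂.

K > C > Si > Mg

After 1 electron has been removed, what remains? K⁺ is the bare [Ar] core; Si⁺ still has 3 valence electrons; C⁺ still has 3 valence electrons; Mg⁺ still has 1 valence electron.
Pulling an electron out of a noble-gas core costs far more than removing a remaining valence electron, so K sits at the high end of IE_2.
Valence configurations: Si⁺ [Ne]3s²3p¹, C⁺ [He]2s²2p¹, Mg⁺ [Ne]3s¹.
Tabulated IE_2 (kJ/mol): K 3052, Si 1577, C 2353, Mg 1451.
Putting it together, IE_2: Mg < Si < C < K.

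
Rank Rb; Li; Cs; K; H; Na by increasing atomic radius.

H < Li < Na < K < Rb < Cs

Atomic radius shrinks across a period as nuclear charge pulls the same shell inward, and grows down a group as new shells are added.
All are in group 1, so atomic radius increases down the group.
So from smallest to largest: H < Li < Na < K < Rb < Cs.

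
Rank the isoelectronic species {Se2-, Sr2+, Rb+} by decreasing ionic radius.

Se2- > Rb+ > Sr2+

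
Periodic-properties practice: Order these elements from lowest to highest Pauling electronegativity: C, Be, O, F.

Be is in period 2, group 2; C is in period 2, group 14; O is in period 2, group 16; F is in period 2, group 17.
EN rises left→right (higher Z_eff, smaller atoms) and falls top→bottom (larger, more shielded atoms).
All lie in period 2, so electronegativity increases left to right.
So from lowest to highest: Be < C < O < F.

Be, C, O, F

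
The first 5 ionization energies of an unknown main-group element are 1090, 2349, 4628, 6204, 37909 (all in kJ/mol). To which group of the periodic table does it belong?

Group 14

Look for the largest jump between consecutive ionization energies: IE5/IE4 ≈ 6.1, far larger than any earlier ratio.
That jump marks the point where a core electron is being removed. So the atom has 4 valence electrons.
A main-group element with 4 valence electrons is in group 14.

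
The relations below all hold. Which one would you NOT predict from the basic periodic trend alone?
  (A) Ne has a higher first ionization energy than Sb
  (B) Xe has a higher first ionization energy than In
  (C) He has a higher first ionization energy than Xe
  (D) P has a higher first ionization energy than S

(D)

The general trend: first ionization energy increases across a period and decreases down a group.
(A) Ne (period 2, group 18) vs Sb (period 5, group 15): the stated order agrees with the simple trend.
(B) Xe (period 5, group 18) vs In (period 5, group 13): the stated order agrees with the simple trend.
(C) He (period 1, group 18) vs Xe (period 5, group 18): the stated order agrees with the simple trend.
(D) P (period 3, group 15) vs S (period 3, group 16): the stated order contradicts the simple trend.
The exception is (D): S (3p⁴) ionizes more easily than half-filled P (3p³) because the paired 3p electron in S is pushed out by e⁻–e⁻ repulsion.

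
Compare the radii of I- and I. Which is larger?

Forming I- adds 1 electron to I. More electron–electron repulsion in the same shell, with unchanged nuclear charge, lets the cloud expand.
An anion is larger than its parent atom: I- > I.

I-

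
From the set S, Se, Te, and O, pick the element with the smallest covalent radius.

O is in period 2, group 16; S is in period 3, group 16; Se is in period 4, group 16; Te is in period 5, group 16.
Moving right in a period, electrons are added to the same shell under a stronger nuclear pull, so atoms get smaller; moving down, a new shell is opened and atoms get larger.
All are in group 16, so atomic radius increases down the group.
The smallest covalent radius among these belongs to O.

O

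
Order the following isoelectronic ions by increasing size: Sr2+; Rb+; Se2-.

Sr2+ < Rb+ < Se2-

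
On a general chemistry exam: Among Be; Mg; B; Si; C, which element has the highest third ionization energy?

Be

After 2 electrons have been removed, what remains? Be²⁺ is the bare [He] core; Mg²⁺ is the bare [Ne] core; B²⁺ still has 1 valence electron; Si²⁺ still has 2 valence electrons; C²⁺ still has 2 valence electrons.
Core electrons are held far more tightly than valence electrons, so Mg and Be top the IE_3 order.
Valence configurations: B²⁺ [He]2s¹, Si²⁺ [Ne]3s², C²⁺ [He]2s².
Tabulated IE_3 (kJ/mol): Be 14849, Mg 7733, B 3660, Si 3232, C 4620.
Overall IE_3 order: Si < B < C < Mg < Be.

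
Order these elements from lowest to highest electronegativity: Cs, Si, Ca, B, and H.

H is in period 1, group 1; B is in period 2, group 13; Si is in period 3, group 14; Ca is in period 4, group 2; Cs is in period 6, group 1.
Electronegativity increases across a period and decreases down a group, tracking effective nuclear charge and atomic size.
Neither a single period nor a single group — weigh both effects.
Ca > Cs: relative to Cs, both the across-period and down-group shifts push Ca's electronegativity up.
Si > Ca: relative to Ca, both the across-period and down-group shifts push Si's electronegativity up.
B > Si: period and group pull opposite ways; the down-group shift dominates (2.04 vs 1.90).
H > B: period and group pull opposite ways; the down-group shift dominates (2.20 vs 2.04).
Approximate values (Pauling): H 2.20, B 2.04, Si 1.90, Ca 1.00, Cs 0.79.
So from lowest to highest: Cs < Ca < Si < B < H.

Cs, Ca, Si, B, H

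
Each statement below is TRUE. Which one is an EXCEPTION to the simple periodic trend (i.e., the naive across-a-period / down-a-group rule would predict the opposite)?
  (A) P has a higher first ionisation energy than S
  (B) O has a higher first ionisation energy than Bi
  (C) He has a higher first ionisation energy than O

The general trend: first ionisation energy increases across a period and decreases down a group.
(A) P (period 3, group 15) vs S (period 3, group 16): the stated order contradicts the simple trend.
(B) O (period 2, group 16) vs Bi (period 6, group 15): the stated order agrees with the simple trend.
(C) He (period 1, group 18) vs O (period 2, group 16): the stated order agrees with the simple trend.
The exception is (A): S (3p⁴) ionizes more easily than half-filled P (3p³) because the paired 3p electron in S is pushed out by e⁻–e⁻ repulsion.

(A)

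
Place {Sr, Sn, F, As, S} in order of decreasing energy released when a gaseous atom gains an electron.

Adding an electron releases more energy for atoms nearer the top right (short of the noble gases).
These span different periods and groups, so the two trends combine.
As > Sr: both effects reinforce here, so As is clearly the higher of the two.
Sn > As: this pair runs against the simple trend — see the exception note.
S > Sn: both effects reinforce here, so S is clearly the higher of the two.
F > S: both effects reinforce here, so F is clearly the higher of the two.
Note the exception: Sn has a higher electron affinity than As, contrary to the simple trend — adding an electron to As's half-filled np³ subshell costs electron-pairing energy.
For reference (kJ/mol): F 328, S 200, As 78, Sr 5, Sn 107.
So from highest to lowest: F > S > Sn > As > Sr.

F, S, Sn, As, Sr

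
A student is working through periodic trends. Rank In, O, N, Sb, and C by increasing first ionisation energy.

Removing the outermost electron gets harder across a period and easier down a group.
These span different periods and groups, so the two trends combine.
Sb > In: both are in period 5; the period trend gives Sb the larger value.
C > Sb: the two effects oppose for this pair; the down-group effect wins (1086 vs 831 kJ/mol).
O > C: both are in period 2; the period trend gives O the larger value.
N > O: this pair runs against the simple trend — see the exception note.
Note the exception: N has a higher first ionization energy than O, contrary to the simple trend — pairing an electron in O's 2p⁴ costs repulsion energy, so O ionizes more easily than half-filled N (2p³).
For reference (kJ/mol): C 1086, N 1402, O 1314, In 558, Sb 831.
So from lowest to highest: In < Sb < C < O < N.

In, Sb, C, O, N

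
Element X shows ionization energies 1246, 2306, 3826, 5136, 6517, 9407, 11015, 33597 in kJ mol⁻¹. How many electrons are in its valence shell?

Look for the largest jump between consecutive ionization energies: IE8/IE7 ≈ 3.1, far larger than any earlier ratio.
That jump marks the point where a core electron is being removed. So the atom has 7 valence electrons.

7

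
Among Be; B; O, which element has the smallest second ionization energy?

Be

The second ionization energy removes an electron from the +1 ion. For each element: Be⁺ still has 1 valence electron; B⁺ still has 2 valence electrons; O⁺ still has 5 valence electrons.
All are still removing valence electrons, so compare the +1 ions as you would atoms: IE_2 generally rises across a period (higher Z_eff) and falls down a group (larger shell), subject to the usual subshell exceptions.
Valence configurations: Be⁺ [He]2s¹, B⁺ [He]2s², O⁺ [He]2s²2p³.
Tabulated IE_2 (kJ/mol): Be 1757, B 2427, O 3388.
Hence IE_2: Be < B < O.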